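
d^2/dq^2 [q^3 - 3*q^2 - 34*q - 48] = 6*q - 6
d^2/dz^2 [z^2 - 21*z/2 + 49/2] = 2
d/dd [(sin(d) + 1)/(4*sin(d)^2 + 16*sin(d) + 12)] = -cos(d)/(4*(sin(d) + 3)^2)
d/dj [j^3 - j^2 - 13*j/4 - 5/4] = 3*j^2 - 2*j - 13/4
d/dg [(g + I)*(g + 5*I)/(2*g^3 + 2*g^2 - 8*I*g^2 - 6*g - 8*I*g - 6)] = (-g^4 - 12*I*g^3 + g^2*(-12 - 10*I) + g*(4 - 40*I) - 15 - 38*I)/(2*g^6 + g^5*(4 - 16*I) + g^4*(-42 - 32*I) + g^3*(-88 + 32*I) + g^2*(-26 + 96*I) + g*(36 + 48*I) + 18)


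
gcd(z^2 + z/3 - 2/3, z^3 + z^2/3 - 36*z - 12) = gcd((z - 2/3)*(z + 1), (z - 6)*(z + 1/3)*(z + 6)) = 1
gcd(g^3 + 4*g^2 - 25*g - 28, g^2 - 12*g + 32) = g - 4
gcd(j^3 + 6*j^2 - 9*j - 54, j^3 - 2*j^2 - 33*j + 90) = j^2 + 3*j - 18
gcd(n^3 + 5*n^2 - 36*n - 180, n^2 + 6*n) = n + 6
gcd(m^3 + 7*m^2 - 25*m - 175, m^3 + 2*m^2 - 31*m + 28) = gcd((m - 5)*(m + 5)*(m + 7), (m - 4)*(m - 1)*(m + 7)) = m + 7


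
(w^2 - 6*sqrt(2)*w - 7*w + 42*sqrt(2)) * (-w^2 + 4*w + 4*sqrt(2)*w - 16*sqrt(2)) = -w^4 + 11*w^3 + 10*sqrt(2)*w^3 - 110*sqrt(2)*w^2 - 76*w^2 + 280*sqrt(2)*w + 528*w - 1344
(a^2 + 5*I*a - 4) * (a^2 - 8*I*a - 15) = a^4 - 3*I*a^3 + 21*a^2 - 43*I*a + 60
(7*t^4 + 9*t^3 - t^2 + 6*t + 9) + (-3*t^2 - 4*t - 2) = 7*t^4 + 9*t^3 - 4*t^2 + 2*t + 7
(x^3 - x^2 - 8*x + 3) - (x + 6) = x^3 - x^2 - 9*x - 3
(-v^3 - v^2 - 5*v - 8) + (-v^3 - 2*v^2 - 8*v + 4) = -2*v^3 - 3*v^2 - 13*v - 4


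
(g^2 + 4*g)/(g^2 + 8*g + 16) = g/(g + 4)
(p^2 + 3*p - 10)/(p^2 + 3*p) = (p^2 + 3*p - 10)/(p*(p + 3))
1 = 1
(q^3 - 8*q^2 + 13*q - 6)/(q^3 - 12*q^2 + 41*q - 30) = (q - 1)/(q - 5)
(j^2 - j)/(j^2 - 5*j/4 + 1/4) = 4*j/(4*j - 1)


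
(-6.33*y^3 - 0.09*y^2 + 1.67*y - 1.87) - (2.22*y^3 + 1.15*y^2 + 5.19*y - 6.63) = -8.55*y^3 - 1.24*y^2 - 3.52*y + 4.76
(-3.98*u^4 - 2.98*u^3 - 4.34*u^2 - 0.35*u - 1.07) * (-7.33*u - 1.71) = 29.1734*u^5 + 28.6492*u^4 + 36.908*u^3 + 9.9869*u^2 + 8.4416*u + 1.8297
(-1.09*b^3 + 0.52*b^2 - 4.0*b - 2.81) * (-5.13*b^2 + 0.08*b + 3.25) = 5.5917*b^5 - 2.7548*b^4 + 17.0191*b^3 + 15.7853*b^2 - 13.2248*b - 9.1325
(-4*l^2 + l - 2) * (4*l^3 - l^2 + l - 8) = -16*l^5 + 8*l^4 - 13*l^3 + 35*l^2 - 10*l + 16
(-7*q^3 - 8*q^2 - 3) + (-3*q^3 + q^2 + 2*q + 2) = -10*q^3 - 7*q^2 + 2*q - 1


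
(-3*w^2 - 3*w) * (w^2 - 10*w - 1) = -3*w^4 + 27*w^3 + 33*w^2 + 3*w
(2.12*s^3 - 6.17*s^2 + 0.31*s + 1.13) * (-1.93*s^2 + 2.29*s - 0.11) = -4.0916*s^5 + 16.7629*s^4 - 14.9608*s^3 - 0.7923*s^2 + 2.5536*s - 0.1243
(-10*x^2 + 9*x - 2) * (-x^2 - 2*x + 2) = 10*x^4 + 11*x^3 - 36*x^2 + 22*x - 4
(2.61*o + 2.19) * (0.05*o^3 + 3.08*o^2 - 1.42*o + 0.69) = 0.1305*o^4 + 8.1483*o^3 + 3.039*o^2 - 1.3089*o + 1.5111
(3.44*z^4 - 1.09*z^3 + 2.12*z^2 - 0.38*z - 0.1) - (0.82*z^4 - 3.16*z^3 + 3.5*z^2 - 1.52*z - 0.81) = 2.62*z^4 + 2.07*z^3 - 1.38*z^2 + 1.14*z + 0.71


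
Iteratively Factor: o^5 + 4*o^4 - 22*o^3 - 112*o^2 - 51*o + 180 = (o + 4)*(o^4 - 22*o^2 - 24*o + 45) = (o + 3)*(o + 4)*(o^3 - 3*o^2 - 13*o + 15) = (o - 1)*(o + 3)*(o + 4)*(o^2 - 2*o - 15) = (o - 5)*(o - 1)*(o + 3)*(o + 4)*(o + 3)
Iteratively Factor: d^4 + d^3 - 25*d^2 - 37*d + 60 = (d + 3)*(d^3 - 2*d^2 - 19*d + 20) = (d + 3)*(d + 4)*(d^2 - 6*d + 5) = (d - 5)*(d + 3)*(d + 4)*(d - 1)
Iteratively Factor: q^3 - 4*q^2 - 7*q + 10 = (q + 2)*(q^2 - 6*q + 5) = (q - 5)*(q + 2)*(q - 1)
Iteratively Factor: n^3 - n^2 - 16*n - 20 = (n + 2)*(n^2 - 3*n - 10) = (n + 2)^2*(n - 5)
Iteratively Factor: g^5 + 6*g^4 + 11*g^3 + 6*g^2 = (g + 1)*(g^4 + 5*g^3 + 6*g^2) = (g + 1)*(g + 2)*(g^3 + 3*g^2) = g*(g + 1)*(g + 2)*(g^2 + 3*g) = g^2*(g + 1)*(g + 2)*(g + 3)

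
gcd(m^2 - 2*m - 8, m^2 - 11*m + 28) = m - 4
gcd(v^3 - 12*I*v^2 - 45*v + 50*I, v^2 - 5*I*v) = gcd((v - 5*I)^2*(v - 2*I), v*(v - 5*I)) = v - 5*I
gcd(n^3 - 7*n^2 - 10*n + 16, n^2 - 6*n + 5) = n - 1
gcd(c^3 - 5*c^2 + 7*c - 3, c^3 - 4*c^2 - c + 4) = c - 1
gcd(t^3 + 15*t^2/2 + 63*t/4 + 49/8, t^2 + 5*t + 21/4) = t + 7/2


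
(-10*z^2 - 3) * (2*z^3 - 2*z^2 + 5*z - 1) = -20*z^5 + 20*z^4 - 56*z^3 + 16*z^2 - 15*z + 3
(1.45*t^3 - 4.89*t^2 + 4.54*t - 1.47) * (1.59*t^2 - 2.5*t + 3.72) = 2.3055*t^5 - 11.4001*t^4 + 24.8376*t^3 - 31.8781*t^2 + 20.5638*t - 5.4684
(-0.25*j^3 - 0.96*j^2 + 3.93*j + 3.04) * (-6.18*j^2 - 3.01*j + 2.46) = 1.545*j^5 + 6.6853*j^4 - 22.0128*j^3 - 32.9781*j^2 + 0.5174*j + 7.4784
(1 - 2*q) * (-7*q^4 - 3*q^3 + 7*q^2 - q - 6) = 14*q^5 - q^4 - 17*q^3 + 9*q^2 + 11*q - 6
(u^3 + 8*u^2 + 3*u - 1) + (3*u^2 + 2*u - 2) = u^3 + 11*u^2 + 5*u - 3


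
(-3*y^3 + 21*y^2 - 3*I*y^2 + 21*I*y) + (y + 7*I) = -3*y^3 + 21*y^2 - 3*I*y^2 + y + 21*I*y + 7*I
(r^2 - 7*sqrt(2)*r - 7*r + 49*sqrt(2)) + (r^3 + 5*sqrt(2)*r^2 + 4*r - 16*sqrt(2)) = r^3 + r^2 + 5*sqrt(2)*r^2 - 7*sqrt(2)*r - 3*r + 33*sqrt(2)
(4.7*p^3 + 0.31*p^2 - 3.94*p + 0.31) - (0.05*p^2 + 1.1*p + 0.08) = 4.7*p^3 + 0.26*p^2 - 5.04*p + 0.23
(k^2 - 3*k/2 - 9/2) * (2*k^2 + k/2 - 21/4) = 2*k^4 - 5*k^3/2 - 15*k^2 + 45*k/8 + 189/8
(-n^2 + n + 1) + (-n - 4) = -n^2 - 3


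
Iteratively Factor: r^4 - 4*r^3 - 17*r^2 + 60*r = (r)*(r^3 - 4*r^2 - 17*r + 60) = r*(r + 4)*(r^2 - 8*r + 15) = r*(r - 5)*(r + 4)*(r - 3)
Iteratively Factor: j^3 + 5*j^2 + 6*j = (j)*(j^2 + 5*j + 6) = j*(j + 3)*(j + 2)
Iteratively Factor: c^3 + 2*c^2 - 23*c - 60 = (c + 4)*(c^2 - 2*c - 15) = (c + 3)*(c + 4)*(c - 5)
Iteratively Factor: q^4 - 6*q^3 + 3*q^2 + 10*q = (q)*(q^3 - 6*q^2 + 3*q + 10) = q*(q + 1)*(q^2 - 7*q + 10) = q*(q - 5)*(q + 1)*(q - 2)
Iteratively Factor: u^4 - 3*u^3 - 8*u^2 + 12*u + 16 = (u - 4)*(u^3 + u^2 - 4*u - 4) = (u - 4)*(u - 2)*(u^2 + 3*u + 2) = (u - 4)*(u - 2)*(u + 1)*(u + 2)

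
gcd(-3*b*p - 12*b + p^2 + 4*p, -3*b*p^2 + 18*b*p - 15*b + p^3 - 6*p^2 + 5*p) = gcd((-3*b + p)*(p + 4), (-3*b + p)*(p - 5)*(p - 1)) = -3*b + p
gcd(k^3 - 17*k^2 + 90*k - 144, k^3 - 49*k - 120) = k - 8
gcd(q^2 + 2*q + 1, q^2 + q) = q + 1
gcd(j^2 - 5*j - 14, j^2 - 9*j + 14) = j - 7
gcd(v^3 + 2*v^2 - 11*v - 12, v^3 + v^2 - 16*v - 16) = v^2 + 5*v + 4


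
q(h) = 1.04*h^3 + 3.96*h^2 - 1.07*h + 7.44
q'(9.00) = 322.93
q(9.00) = 1076.73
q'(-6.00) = 63.73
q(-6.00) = -68.22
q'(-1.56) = -5.83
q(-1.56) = 14.80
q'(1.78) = 22.91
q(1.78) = 23.95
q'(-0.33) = -3.34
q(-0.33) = 8.19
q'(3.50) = 64.87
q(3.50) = 96.80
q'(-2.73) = 0.56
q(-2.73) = 18.71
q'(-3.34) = 7.28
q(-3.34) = 16.44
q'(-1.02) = -5.90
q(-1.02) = 11.55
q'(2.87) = 47.36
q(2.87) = 61.57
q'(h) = 3.12*h^2 + 7.92*h - 1.07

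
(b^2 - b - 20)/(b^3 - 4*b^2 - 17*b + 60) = 1/(b - 3)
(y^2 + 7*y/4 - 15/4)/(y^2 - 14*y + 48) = (4*y^2 + 7*y - 15)/(4*(y^2 - 14*y + 48))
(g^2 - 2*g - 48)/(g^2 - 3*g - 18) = (-g^2 + 2*g + 48)/(-g^2 + 3*g + 18)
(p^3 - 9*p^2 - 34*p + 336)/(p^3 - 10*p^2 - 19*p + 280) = (p + 6)/(p + 5)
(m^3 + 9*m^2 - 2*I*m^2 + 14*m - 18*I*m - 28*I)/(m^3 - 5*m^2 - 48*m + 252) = (m^2 + 2*m*(1 - I) - 4*I)/(m^2 - 12*m + 36)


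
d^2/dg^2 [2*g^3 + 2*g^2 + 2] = 12*g + 4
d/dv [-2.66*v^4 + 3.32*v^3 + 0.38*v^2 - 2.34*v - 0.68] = -10.64*v^3 + 9.96*v^2 + 0.76*v - 2.34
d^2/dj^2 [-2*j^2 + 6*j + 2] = -4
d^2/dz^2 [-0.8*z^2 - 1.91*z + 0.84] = -1.60000000000000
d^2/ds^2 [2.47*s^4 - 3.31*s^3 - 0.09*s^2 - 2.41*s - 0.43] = 29.64*s^2 - 19.86*s - 0.18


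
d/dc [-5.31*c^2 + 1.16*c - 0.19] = 1.16 - 10.62*c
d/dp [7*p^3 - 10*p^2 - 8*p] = 21*p^2 - 20*p - 8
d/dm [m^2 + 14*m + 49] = 2*m + 14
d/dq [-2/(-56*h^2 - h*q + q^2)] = 2*(-h + 2*q)/(56*h^2 + h*q - q^2)^2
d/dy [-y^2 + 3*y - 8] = 3 - 2*y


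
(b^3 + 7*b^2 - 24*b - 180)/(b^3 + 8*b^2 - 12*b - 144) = (b - 5)/(b - 4)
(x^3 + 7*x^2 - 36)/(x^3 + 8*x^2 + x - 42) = (x + 6)/(x + 7)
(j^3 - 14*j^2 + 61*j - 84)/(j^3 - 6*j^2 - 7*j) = (j^2 - 7*j + 12)/(j*(j + 1))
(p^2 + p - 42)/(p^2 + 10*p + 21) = (p - 6)/(p + 3)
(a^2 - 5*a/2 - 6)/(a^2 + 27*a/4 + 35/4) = 2*(2*a^2 - 5*a - 12)/(4*a^2 + 27*a + 35)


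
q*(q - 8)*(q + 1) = q^3 - 7*q^2 - 8*q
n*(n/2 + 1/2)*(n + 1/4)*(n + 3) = n^4/2 + 17*n^3/8 + 2*n^2 + 3*n/8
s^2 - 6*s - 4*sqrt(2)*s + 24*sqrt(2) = (s - 6)*(s - 4*sqrt(2))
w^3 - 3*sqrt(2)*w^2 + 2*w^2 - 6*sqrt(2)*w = w*(w + 2)*(w - 3*sqrt(2))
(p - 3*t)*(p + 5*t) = p^2 + 2*p*t - 15*t^2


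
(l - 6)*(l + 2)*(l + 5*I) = l^3 - 4*l^2 + 5*I*l^2 - 12*l - 20*I*l - 60*I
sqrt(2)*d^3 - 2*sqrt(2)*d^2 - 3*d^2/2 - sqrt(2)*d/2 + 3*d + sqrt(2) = (d - 2)*(d - sqrt(2))*(sqrt(2)*d + 1/2)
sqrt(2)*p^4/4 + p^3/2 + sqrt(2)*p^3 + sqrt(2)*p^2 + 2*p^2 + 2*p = p*(p/2 + 1)*(p + 2)*(sqrt(2)*p/2 + 1)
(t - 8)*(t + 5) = t^2 - 3*t - 40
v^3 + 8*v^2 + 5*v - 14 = (v - 1)*(v + 2)*(v + 7)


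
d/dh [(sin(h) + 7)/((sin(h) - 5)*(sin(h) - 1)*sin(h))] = (-2*sin(h)^3 - 15*sin(h)^2 + 84*sin(h) - 35)*cos(h)/((sin(h) - 5)^2*(sin(h) - 1)^2*sin(h)^2)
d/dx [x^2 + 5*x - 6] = 2*x + 5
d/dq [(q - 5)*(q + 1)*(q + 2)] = 3*q^2 - 4*q - 13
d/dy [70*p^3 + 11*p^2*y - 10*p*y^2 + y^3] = 11*p^2 - 20*p*y + 3*y^2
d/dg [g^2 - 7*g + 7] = 2*g - 7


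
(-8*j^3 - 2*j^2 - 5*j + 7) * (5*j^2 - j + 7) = -40*j^5 - 2*j^4 - 79*j^3 + 26*j^2 - 42*j + 49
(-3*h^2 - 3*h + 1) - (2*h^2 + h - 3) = -5*h^2 - 4*h + 4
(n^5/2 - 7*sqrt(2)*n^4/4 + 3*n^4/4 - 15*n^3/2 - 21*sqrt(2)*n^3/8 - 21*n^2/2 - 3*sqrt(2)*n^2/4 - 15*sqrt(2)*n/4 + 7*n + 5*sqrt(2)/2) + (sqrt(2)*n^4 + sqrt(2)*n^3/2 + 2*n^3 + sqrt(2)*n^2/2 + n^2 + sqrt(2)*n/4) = n^5/2 - 3*sqrt(2)*n^4/4 + 3*n^4/4 - 11*n^3/2 - 17*sqrt(2)*n^3/8 - 19*n^2/2 - sqrt(2)*n^2/4 - 7*sqrt(2)*n/2 + 7*n + 5*sqrt(2)/2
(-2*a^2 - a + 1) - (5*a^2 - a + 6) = -7*a^2 - 5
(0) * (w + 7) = 0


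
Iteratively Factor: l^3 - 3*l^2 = (l)*(l^2 - 3*l) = l^2*(l - 3)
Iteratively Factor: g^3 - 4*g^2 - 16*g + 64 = (g + 4)*(g^2 - 8*g + 16) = (g - 4)*(g + 4)*(g - 4)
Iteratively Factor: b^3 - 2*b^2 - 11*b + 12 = (b - 1)*(b^2 - b - 12) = (b - 4)*(b - 1)*(b + 3)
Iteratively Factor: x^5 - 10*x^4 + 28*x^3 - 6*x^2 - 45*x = (x - 5)*(x^4 - 5*x^3 + 3*x^2 + 9*x) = x*(x - 5)*(x^3 - 5*x^2 + 3*x + 9) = x*(x - 5)*(x + 1)*(x^2 - 6*x + 9) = x*(x - 5)*(x - 3)*(x + 1)*(x - 3)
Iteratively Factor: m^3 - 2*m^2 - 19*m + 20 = (m - 5)*(m^2 + 3*m - 4) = (m - 5)*(m + 4)*(m - 1)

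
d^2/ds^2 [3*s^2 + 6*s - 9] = 6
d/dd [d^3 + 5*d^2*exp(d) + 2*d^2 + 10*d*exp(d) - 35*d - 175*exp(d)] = 5*d^2*exp(d) + 3*d^2 + 20*d*exp(d) + 4*d - 165*exp(d) - 35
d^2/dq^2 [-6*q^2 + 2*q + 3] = -12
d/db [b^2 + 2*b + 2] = 2*b + 2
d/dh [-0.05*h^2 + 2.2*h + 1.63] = 2.2 - 0.1*h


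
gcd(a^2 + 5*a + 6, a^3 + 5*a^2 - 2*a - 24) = a + 3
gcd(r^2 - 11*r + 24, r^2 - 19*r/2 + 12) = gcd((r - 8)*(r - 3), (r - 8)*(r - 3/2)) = r - 8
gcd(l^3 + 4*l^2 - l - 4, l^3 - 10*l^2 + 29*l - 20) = l - 1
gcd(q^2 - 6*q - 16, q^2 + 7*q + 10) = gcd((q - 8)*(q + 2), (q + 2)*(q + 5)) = q + 2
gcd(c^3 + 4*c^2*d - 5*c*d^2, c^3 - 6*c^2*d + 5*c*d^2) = c^2 - c*d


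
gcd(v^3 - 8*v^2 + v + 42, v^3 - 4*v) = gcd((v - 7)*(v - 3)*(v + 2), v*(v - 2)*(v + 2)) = v + 2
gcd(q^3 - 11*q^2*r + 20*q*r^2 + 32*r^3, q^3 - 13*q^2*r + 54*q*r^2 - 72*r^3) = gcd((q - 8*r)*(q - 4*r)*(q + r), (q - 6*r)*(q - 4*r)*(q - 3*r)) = q - 4*r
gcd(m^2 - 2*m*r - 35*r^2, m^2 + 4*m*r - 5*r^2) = m + 5*r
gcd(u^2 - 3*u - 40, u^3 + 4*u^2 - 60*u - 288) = u - 8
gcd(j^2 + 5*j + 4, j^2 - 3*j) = 1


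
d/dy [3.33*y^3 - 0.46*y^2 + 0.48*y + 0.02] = 9.99*y^2 - 0.92*y + 0.48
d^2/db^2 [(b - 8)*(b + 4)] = 2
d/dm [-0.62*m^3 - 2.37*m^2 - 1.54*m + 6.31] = -1.86*m^2 - 4.74*m - 1.54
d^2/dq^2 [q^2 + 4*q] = 2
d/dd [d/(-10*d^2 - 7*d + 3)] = (10*d^2 + 3)/(100*d^4 + 140*d^3 - 11*d^2 - 42*d + 9)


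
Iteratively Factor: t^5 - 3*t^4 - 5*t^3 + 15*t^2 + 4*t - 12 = (t + 2)*(t^4 - 5*t^3 + 5*t^2 + 5*t - 6) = (t - 2)*(t + 2)*(t^3 - 3*t^2 - t + 3) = (t - 2)*(t - 1)*(t + 2)*(t^2 - 2*t - 3) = (t - 2)*(t - 1)*(t + 1)*(t + 2)*(t - 3)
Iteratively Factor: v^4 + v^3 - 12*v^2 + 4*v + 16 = (v + 1)*(v^3 - 12*v + 16) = (v - 2)*(v + 1)*(v^2 + 2*v - 8) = (v - 2)*(v + 1)*(v + 4)*(v - 2)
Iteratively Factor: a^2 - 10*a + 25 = (a - 5)*(a - 5)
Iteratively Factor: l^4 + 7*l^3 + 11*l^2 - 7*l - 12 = (l - 1)*(l^3 + 8*l^2 + 19*l + 12) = (l - 1)*(l + 4)*(l^2 + 4*l + 3) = (l - 1)*(l + 3)*(l + 4)*(l + 1)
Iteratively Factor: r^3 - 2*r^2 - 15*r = (r)*(r^2 - 2*r - 15) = r*(r + 3)*(r - 5)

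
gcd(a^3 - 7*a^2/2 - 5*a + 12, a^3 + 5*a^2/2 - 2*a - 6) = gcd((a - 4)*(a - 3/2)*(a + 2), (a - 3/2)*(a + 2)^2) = a^2 + a/2 - 3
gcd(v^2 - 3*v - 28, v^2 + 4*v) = v + 4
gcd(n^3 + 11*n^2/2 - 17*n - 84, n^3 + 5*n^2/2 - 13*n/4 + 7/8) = n + 7/2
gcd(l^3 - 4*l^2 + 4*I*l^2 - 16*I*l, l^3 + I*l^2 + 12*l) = l^2 + 4*I*l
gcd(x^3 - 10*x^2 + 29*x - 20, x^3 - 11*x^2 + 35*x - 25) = x^2 - 6*x + 5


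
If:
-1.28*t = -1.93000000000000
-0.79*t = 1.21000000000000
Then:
No Solution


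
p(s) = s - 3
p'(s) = 1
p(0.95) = -2.05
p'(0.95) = 1.00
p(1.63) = -1.37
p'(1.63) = 1.00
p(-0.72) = -3.72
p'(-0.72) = 1.00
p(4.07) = 1.07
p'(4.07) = 1.00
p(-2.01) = -5.01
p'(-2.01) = 1.00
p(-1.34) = -4.34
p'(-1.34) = 1.00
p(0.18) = -2.82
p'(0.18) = 1.00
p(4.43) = 1.43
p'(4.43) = 1.00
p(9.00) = 6.00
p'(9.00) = 1.00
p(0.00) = -3.00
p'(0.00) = 1.00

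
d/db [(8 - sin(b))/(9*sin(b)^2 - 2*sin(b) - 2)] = 9*(sin(b)^2 - 16*sin(b) + 2)*cos(b)/(9*sin(b)^2 - 2*sin(b) - 2)^2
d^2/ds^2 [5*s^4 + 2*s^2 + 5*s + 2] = 60*s^2 + 4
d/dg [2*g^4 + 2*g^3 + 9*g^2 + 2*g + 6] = 8*g^3 + 6*g^2 + 18*g + 2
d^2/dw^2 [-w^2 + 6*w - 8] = -2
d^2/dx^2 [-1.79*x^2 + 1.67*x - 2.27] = -3.58000000000000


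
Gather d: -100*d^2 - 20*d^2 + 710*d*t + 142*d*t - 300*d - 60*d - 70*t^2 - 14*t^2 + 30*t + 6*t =-120*d^2 + d*(852*t - 360) - 84*t^2 + 36*t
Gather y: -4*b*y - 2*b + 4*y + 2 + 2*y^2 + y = -2*b + 2*y^2 + y*(5 - 4*b) + 2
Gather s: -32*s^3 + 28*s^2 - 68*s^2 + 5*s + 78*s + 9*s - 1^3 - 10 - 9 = -32*s^3 - 40*s^2 + 92*s - 20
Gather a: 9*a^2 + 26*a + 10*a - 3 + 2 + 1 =9*a^2 + 36*a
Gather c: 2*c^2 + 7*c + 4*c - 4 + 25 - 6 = 2*c^2 + 11*c + 15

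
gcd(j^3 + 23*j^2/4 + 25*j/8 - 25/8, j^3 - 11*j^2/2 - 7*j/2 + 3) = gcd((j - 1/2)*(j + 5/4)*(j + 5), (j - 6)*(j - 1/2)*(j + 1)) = j - 1/2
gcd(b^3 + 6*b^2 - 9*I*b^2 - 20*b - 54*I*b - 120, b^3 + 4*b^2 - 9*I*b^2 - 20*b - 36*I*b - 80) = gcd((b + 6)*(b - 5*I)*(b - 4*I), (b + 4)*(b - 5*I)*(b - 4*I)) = b^2 - 9*I*b - 20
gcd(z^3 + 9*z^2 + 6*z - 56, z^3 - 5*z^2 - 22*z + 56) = z^2 + 2*z - 8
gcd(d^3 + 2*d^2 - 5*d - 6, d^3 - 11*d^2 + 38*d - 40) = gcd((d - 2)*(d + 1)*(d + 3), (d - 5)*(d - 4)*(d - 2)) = d - 2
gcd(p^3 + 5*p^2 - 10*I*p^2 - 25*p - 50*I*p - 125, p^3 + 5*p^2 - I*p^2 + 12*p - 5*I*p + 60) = p + 5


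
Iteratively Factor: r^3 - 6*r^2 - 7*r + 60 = (r - 4)*(r^2 - 2*r - 15) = (r - 4)*(r + 3)*(r - 5)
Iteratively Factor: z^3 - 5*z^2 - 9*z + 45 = (z - 5)*(z^2 - 9) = (z - 5)*(z + 3)*(z - 3)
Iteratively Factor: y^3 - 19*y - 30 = (y + 2)*(y^2 - 2*y - 15) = (y - 5)*(y + 2)*(y + 3)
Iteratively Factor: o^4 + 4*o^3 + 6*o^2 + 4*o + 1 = (o + 1)*(o^3 + 3*o^2 + 3*o + 1) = (o + 1)^2*(o^2 + 2*o + 1) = (o + 1)^3*(o + 1)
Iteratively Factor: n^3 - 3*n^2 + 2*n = (n)*(n^2 - 3*n + 2) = n*(n - 1)*(n - 2)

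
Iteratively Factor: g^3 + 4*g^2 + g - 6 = (g + 2)*(g^2 + 2*g - 3) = (g + 2)*(g + 3)*(g - 1)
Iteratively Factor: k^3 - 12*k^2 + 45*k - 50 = (k - 5)*(k^2 - 7*k + 10) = (k - 5)^2*(k - 2)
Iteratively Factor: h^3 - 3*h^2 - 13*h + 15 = (h - 1)*(h^2 - 2*h - 15) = (h - 5)*(h - 1)*(h + 3)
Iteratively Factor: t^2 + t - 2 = (t - 1)*(t + 2)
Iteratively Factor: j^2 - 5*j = (j - 5)*(j)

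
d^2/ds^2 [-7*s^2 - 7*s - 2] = -14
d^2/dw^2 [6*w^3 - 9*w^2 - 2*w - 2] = 36*w - 18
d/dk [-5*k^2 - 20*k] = -10*k - 20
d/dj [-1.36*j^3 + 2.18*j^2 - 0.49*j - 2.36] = -4.08*j^2 + 4.36*j - 0.49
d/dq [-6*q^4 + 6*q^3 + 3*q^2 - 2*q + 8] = -24*q^3 + 18*q^2 + 6*q - 2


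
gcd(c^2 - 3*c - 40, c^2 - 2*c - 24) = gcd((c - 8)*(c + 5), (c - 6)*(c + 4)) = 1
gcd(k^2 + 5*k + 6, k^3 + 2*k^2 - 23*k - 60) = k + 3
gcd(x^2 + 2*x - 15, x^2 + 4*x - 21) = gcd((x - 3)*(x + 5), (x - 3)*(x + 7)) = x - 3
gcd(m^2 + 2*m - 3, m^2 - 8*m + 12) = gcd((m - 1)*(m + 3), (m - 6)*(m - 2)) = 1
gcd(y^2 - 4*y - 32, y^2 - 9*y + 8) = y - 8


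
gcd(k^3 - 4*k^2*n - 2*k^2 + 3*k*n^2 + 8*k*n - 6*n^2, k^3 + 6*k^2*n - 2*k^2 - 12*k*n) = k - 2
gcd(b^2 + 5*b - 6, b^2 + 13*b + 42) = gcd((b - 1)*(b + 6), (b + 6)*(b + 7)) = b + 6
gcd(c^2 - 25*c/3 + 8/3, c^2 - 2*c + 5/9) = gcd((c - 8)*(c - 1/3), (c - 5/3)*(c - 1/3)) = c - 1/3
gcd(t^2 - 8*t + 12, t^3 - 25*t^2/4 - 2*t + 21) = t^2 - 8*t + 12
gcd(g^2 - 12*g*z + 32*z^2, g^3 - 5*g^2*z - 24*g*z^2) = -g + 8*z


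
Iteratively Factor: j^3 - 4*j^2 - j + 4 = (j - 4)*(j^2 - 1) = (j - 4)*(j - 1)*(j + 1)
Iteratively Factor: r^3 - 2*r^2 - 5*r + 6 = (r - 1)*(r^2 - r - 6) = (r - 3)*(r - 1)*(r + 2)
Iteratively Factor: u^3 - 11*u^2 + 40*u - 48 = (u - 4)*(u^2 - 7*u + 12) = (u - 4)^2*(u - 3)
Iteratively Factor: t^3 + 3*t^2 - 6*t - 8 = (t - 2)*(t^2 + 5*t + 4) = (t - 2)*(t + 4)*(t + 1)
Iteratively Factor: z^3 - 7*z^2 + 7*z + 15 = (z + 1)*(z^2 - 8*z + 15) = (z - 5)*(z + 1)*(z - 3)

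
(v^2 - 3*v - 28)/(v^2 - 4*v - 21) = (v + 4)/(v + 3)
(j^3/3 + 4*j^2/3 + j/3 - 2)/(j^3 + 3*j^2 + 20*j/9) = 3*(j^3 + 4*j^2 + j - 6)/(j*(9*j^2 + 27*j + 20))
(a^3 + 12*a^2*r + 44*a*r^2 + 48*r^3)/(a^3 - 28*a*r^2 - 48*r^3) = (-a - 6*r)/(-a + 6*r)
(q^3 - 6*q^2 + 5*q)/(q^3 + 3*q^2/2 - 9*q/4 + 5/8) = 8*q*(q^2 - 6*q + 5)/(8*q^3 + 12*q^2 - 18*q + 5)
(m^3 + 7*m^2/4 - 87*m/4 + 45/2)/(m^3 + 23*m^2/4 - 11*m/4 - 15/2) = (m - 3)/(m + 1)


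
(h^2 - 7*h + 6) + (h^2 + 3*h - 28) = 2*h^2 - 4*h - 22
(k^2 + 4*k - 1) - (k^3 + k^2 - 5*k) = -k^3 + 9*k - 1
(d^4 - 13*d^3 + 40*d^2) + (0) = d^4 - 13*d^3 + 40*d^2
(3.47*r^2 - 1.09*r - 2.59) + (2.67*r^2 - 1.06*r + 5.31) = 6.14*r^2 - 2.15*r + 2.72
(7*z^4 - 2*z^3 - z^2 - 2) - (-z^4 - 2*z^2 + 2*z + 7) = 8*z^4 - 2*z^3 + z^2 - 2*z - 9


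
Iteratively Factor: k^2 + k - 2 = (k + 2)*(k - 1)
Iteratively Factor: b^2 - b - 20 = (b - 5)*(b + 4)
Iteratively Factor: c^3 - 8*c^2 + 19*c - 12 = (c - 3)*(c^2 - 5*c + 4) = (c - 4)*(c - 3)*(c - 1)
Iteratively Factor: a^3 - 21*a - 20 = (a + 4)*(a^2 - 4*a - 5) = (a + 1)*(a + 4)*(a - 5)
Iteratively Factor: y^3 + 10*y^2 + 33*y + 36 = (y + 3)*(y^2 + 7*y + 12) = (y + 3)*(y + 4)*(y + 3)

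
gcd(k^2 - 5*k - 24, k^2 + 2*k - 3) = k + 3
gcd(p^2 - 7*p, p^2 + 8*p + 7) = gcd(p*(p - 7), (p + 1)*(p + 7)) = 1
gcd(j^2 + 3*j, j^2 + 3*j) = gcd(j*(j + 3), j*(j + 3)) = j^2 + 3*j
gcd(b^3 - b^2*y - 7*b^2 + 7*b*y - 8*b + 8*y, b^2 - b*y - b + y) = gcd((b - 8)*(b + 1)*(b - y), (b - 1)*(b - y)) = -b + y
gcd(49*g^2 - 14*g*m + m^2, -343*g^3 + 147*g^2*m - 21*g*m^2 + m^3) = 49*g^2 - 14*g*m + m^2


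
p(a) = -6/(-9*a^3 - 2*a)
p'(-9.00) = 0.00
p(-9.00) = 0.00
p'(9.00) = 0.00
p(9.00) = 0.00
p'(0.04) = -1888.21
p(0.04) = 74.46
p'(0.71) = -4.35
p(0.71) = 1.29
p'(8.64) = -0.00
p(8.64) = 0.00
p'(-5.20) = -0.00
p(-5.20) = -0.00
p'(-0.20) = -82.95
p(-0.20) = -12.71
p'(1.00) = -1.44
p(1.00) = 0.55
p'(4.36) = -0.01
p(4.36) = 0.01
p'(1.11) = -1.00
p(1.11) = 0.41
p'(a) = -6*(27*a^2 + 2)/(-9*a^3 - 2*a)^2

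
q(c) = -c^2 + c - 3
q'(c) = 1 - 2*c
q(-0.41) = -3.58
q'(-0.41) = 1.82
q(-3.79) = -21.15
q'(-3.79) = 8.58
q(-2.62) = -12.48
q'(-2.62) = 6.24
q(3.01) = -9.05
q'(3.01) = -5.02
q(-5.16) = -34.79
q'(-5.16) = 11.32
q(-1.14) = -5.44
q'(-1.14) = 3.28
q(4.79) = -21.15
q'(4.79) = -8.58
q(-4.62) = -28.96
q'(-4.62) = 10.24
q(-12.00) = -159.00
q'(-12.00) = 25.00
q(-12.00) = -159.00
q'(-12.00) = 25.00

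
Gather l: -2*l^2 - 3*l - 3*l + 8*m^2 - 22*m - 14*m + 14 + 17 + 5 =-2*l^2 - 6*l + 8*m^2 - 36*m + 36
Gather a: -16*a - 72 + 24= -16*a - 48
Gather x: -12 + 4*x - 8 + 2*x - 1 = 6*x - 21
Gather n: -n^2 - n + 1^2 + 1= -n^2 - n + 2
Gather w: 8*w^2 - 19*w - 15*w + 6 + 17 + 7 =8*w^2 - 34*w + 30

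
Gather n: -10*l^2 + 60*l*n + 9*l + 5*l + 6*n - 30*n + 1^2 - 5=-10*l^2 + 14*l + n*(60*l - 24) - 4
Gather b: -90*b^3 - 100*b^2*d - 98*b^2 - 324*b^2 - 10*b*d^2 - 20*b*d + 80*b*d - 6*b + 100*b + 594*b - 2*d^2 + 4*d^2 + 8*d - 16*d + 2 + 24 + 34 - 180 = -90*b^3 + b^2*(-100*d - 422) + b*(-10*d^2 + 60*d + 688) + 2*d^2 - 8*d - 120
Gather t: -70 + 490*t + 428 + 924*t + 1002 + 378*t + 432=1792*t + 1792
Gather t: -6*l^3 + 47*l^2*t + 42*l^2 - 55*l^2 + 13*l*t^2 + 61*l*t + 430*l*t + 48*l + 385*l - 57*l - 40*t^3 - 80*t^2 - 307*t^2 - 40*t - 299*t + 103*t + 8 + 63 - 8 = -6*l^3 - 13*l^2 + 376*l - 40*t^3 + t^2*(13*l - 387) + t*(47*l^2 + 491*l - 236) + 63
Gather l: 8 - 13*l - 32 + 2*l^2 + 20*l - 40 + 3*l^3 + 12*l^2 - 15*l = 3*l^3 + 14*l^2 - 8*l - 64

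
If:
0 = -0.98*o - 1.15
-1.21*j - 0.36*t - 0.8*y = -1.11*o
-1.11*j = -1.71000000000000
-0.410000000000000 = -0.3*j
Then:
No Solution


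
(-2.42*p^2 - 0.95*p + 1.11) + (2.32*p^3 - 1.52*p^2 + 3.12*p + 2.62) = 2.32*p^3 - 3.94*p^2 + 2.17*p + 3.73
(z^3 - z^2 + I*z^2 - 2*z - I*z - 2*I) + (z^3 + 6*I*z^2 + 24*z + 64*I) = 2*z^3 - z^2 + 7*I*z^2 + 22*z - I*z + 62*I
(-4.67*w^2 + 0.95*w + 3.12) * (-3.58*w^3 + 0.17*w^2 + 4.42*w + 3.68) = 16.7186*w^5 - 4.1949*w^4 - 31.6495*w^3 - 12.4562*w^2 + 17.2864*w + 11.4816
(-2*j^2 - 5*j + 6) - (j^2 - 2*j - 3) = -3*j^2 - 3*j + 9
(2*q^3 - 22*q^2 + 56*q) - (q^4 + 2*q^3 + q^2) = -q^4 - 23*q^2 + 56*q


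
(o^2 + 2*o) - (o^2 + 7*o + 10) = -5*o - 10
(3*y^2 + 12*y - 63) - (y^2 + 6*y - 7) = 2*y^2 + 6*y - 56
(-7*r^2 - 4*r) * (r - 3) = -7*r^3 + 17*r^2 + 12*r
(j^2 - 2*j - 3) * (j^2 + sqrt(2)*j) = j^4 - 2*j^3 + sqrt(2)*j^3 - 3*j^2 - 2*sqrt(2)*j^2 - 3*sqrt(2)*j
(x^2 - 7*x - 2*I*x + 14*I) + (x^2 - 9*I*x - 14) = 2*x^2 - 7*x - 11*I*x - 14 + 14*I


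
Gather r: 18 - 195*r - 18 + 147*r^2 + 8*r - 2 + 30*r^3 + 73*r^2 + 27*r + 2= 30*r^3 + 220*r^2 - 160*r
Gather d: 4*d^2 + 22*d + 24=4*d^2 + 22*d + 24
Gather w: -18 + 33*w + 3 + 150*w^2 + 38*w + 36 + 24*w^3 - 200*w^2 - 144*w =24*w^3 - 50*w^2 - 73*w + 21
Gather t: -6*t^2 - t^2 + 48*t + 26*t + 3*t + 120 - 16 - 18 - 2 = -7*t^2 + 77*t + 84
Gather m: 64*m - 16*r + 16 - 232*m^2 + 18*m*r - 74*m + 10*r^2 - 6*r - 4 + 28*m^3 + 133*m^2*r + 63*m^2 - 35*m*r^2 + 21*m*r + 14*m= 28*m^3 + m^2*(133*r - 169) + m*(-35*r^2 + 39*r + 4) + 10*r^2 - 22*r + 12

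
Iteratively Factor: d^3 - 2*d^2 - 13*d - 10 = (d + 2)*(d^2 - 4*d - 5) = (d - 5)*(d + 2)*(d + 1)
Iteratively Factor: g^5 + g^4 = (g)*(g^4 + g^3) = g^2*(g^3 + g^2) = g^2*(g + 1)*(g^2) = g^3*(g + 1)*(g)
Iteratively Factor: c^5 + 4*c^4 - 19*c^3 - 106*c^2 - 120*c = (c + 4)*(c^4 - 19*c^2 - 30*c) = (c + 3)*(c + 4)*(c^3 - 3*c^2 - 10*c) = (c + 2)*(c + 3)*(c + 4)*(c^2 - 5*c) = (c - 5)*(c + 2)*(c + 3)*(c + 4)*(c)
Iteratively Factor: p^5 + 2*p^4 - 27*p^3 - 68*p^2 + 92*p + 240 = (p - 2)*(p^4 + 4*p^3 - 19*p^2 - 106*p - 120) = (p - 2)*(p + 3)*(p^3 + p^2 - 22*p - 40) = (p - 2)*(p + 2)*(p + 3)*(p^2 - p - 20) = (p - 5)*(p - 2)*(p + 2)*(p + 3)*(p + 4)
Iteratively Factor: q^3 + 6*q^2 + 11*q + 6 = (q + 2)*(q^2 + 4*q + 3) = (q + 1)*(q + 2)*(q + 3)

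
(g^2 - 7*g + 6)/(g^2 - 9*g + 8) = (g - 6)/(g - 8)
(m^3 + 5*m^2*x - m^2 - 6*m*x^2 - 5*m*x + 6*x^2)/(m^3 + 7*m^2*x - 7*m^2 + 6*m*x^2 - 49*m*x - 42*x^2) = (m^2 - m*x - m + x)/(m^2 + m*x - 7*m - 7*x)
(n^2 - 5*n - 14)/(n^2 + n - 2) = (n - 7)/(n - 1)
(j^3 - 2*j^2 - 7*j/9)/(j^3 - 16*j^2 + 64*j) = (j^2 - 2*j - 7/9)/(j^2 - 16*j + 64)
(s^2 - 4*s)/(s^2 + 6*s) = (s - 4)/(s + 6)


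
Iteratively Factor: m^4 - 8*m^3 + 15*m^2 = (m - 3)*(m^3 - 5*m^2) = m*(m - 3)*(m^2 - 5*m) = m*(m - 5)*(m - 3)*(m)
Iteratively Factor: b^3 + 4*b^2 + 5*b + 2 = (b + 1)*(b^2 + 3*b + 2) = (b + 1)*(b + 2)*(b + 1)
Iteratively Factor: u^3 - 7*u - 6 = (u - 3)*(u^2 + 3*u + 2) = (u - 3)*(u + 2)*(u + 1)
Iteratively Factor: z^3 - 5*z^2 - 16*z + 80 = (z + 4)*(z^2 - 9*z + 20) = (z - 5)*(z + 4)*(z - 4)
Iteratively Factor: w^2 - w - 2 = (w + 1)*(w - 2)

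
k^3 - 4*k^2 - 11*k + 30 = (k - 5)*(k - 2)*(k + 3)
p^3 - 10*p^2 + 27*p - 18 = (p - 6)*(p - 3)*(p - 1)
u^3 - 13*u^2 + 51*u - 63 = (u - 7)*(u - 3)^2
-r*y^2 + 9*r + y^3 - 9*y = (-r + y)*(y - 3)*(y + 3)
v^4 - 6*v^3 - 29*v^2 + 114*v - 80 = (v - 8)*(v - 2)*(v - 1)*(v + 5)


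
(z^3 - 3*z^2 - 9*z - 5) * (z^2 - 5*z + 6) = z^5 - 8*z^4 + 12*z^3 + 22*z^2 - 29*z - 30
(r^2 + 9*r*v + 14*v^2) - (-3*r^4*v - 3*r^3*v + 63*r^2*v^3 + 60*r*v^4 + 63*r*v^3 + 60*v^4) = 3*r^4*v + 3*r^3*v - 63*r^2*v^3 + r^2 - 60*r*v^4 - 63*r*v^3 + 9*r*v - 60*v^4 + 14*v^2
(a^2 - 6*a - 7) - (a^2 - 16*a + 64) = 10*a - 71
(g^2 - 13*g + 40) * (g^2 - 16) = g^4 - 13*g^3 + 24*g^2 + 208*g - 640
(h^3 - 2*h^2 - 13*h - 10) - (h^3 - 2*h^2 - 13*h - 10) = 0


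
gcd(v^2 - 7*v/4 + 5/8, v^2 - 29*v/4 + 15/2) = v - 5/4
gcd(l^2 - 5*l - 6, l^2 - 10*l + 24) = l - 6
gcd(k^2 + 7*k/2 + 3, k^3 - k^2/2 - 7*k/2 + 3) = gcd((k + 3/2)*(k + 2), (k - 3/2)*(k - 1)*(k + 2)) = k + 2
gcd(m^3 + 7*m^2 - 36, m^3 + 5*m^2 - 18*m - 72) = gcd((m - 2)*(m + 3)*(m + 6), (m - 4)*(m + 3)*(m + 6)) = m^2 + 9*m + 18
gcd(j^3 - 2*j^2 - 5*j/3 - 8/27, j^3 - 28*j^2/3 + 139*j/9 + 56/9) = j^2 - 7*j/3 - 8/9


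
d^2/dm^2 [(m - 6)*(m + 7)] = 2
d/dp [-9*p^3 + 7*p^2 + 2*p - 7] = -27*p^2 + 14*p + 2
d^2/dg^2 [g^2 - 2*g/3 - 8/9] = 2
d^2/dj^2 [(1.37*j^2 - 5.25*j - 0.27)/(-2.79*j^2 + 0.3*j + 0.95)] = (-1.4210854715202e-14*j^4 + 79.4396700000001*j^3 - 9.176868*j^2 + 82.13481*j - 3.98548)/(21.717639*j^6 - 7.00569*j^5 - 21.431385*j^4 + 4.7439*j^3 + 7.297425*j^2 - 0.81225*j - 0.857375)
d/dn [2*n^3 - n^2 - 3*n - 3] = 6*n^2 - 2*n - 3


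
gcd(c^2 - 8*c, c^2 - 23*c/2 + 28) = c - 8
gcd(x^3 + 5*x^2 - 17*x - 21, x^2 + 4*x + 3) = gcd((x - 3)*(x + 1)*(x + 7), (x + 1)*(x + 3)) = x + 1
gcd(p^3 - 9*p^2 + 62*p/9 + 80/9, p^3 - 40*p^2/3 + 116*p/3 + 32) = p^2 - 22*p/3 - 16/3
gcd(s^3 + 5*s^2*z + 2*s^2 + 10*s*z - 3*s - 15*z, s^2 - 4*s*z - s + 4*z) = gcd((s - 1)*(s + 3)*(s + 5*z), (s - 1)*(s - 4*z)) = s - 1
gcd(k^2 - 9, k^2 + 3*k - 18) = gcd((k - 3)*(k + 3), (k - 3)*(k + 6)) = k - 3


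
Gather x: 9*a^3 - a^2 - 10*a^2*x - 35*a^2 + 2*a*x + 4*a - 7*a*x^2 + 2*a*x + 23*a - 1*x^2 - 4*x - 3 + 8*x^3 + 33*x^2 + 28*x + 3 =9*a^3 - 36*a^2 + 27*a + 8*x^3 + x^2*(32 - 7*a) + x*(-10*a^2 + 4*a + 24)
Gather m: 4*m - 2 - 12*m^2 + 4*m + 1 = -12*m^2 + 8*m - 1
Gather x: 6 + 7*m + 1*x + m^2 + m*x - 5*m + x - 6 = m^2 + 2*m + x*(m + 2)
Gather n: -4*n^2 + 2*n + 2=-4*n^2 + 2*n + 2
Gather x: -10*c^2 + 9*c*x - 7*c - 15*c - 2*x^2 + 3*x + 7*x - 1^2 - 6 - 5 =-10*c^2 - 22*c - 2*x^2 + x*(9*c + 10) - 12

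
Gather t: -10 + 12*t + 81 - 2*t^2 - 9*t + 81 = -2*t^2 + 3*t + 152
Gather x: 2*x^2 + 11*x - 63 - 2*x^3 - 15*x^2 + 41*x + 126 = -2*x^3 - 13*x^2 + 52*x + 63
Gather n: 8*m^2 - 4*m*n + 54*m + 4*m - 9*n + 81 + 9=8*m^2 + 58*m + n*(-4*m - 9) + 90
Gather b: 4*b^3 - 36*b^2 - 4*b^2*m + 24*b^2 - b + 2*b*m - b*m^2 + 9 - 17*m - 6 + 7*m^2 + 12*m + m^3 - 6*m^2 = 4*b^3 + b^2*(-4*m - 12) + b*(-m^2 + 2*m - 1) + m^3 + m^2 - 5*m + 3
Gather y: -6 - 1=-7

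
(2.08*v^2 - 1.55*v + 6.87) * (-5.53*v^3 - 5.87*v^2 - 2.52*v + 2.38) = -11.5024*v^5 - 3.6381*v^4 - 34.1342*v^3 - 31.4705*v^2 - 21.0014*v + 16.3506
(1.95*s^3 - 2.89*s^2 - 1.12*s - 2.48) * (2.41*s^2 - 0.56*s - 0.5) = 4.6995*s^5 - 8.0569*s^4 - 2.0558*s^3 - 3.9046*s^2 + 1.9488*s + 1.24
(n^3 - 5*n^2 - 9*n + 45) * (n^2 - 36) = n^5 - 5*n^4 - 45*n^3 + 225*n^2 + 324*n - 1620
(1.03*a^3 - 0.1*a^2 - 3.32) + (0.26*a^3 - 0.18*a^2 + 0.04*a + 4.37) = 1.29*a^3 - 0.28*a^2 + 0.04*a + 1.05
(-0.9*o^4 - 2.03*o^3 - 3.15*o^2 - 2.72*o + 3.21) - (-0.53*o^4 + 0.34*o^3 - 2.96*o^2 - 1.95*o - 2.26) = -0.37*o^4 - 2.37*o^3 - 0.19*o^2 - 0.77*o + 5.47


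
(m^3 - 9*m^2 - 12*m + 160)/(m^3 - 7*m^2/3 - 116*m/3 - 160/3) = 3*(m - 5)/(3*m + 5)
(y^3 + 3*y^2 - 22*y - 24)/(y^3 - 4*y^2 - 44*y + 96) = (y^2 - 3*y - 4)/(y^2 - 10*y + 16)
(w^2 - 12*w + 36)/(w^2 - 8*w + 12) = (w - 6)/(w - 2)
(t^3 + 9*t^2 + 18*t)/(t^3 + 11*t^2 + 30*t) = (t + 3)/(t + 5)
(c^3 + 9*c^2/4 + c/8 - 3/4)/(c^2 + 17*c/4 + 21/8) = (2*c^2 + 3*c - 2)/(2*c + 7)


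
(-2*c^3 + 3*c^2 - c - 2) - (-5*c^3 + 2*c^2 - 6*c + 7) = 3*c^3 + c^2 + 5*c - 9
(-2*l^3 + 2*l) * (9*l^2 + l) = -18*l^5 - 2*l^4 + 18*l^3 + 2*l^2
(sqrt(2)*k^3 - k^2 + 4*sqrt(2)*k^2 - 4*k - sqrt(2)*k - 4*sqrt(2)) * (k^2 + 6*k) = sqrt(2)*k^5 - k^4 + 10*sqrt(2)*k^4 - 10*k^3 + 23*sqrt(2)*k^3 - 24*k^2 - 10*sqrt(2)*k^2 - 24*sqrt(2)*k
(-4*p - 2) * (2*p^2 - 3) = -8*p^3 - 4*p^2 + 12*p + 6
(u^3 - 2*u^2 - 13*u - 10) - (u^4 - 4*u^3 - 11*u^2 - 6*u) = -u^4 + 5*u^3 + 9*u^2 - 7*u - 10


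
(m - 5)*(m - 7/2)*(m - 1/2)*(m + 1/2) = m^4 - 17*m^3/2 + 69*m^2/4 + 17*m/8 - 35/8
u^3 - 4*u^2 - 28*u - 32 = (u - 8)*(u + 2)^2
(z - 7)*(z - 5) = z^2 - 12*z + 35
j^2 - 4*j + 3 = (j - 3)*(j - 1)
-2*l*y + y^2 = y*(-2*l + y)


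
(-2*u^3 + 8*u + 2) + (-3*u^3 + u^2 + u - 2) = -5*u^3 + u^2 + 9*u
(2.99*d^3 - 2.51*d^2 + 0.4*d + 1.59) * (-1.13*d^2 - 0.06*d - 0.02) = -3.3787*d^5 + 2.6569*d^4 - 0.3612*d^3 - 1.7705*d^2 - 0.1034*d - 0.0318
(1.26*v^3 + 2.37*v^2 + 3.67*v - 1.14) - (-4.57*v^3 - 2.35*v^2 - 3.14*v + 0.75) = 5.83*v^3 + 4.72*v^2 + 6.81*v - 1.89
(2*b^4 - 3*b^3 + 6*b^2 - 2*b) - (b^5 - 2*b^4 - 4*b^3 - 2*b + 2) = -b^5 + 4*b^4 + b^3 + 6*b^2 - 2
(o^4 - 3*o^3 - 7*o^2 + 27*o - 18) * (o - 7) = o^5 - 10*o^4 + 14*o^3 + 76*o^2 - 207*o + 126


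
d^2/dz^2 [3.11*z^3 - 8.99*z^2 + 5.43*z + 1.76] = 18.66*z - 17.98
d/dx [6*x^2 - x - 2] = 12*x - 1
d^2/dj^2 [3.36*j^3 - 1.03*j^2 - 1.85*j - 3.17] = 20.16*j - 2.06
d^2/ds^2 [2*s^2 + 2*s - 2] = 4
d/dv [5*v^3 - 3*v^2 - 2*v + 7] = 15*v^2 - 6*v - 2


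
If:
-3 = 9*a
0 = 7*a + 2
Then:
No Solution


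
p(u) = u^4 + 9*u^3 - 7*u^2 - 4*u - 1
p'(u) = 4*u^3 + 27*u^2 - 14*u - 4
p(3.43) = 404.52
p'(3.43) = 427.05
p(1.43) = 9.47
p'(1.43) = 42.89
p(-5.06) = -670.43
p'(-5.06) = 239.92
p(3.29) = 347.73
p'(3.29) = 384.64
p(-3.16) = -242.54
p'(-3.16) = 183.63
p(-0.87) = -8.17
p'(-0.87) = 25.98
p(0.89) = -3.13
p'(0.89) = 7.75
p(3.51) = 439.70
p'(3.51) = 452.48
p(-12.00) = 4223.00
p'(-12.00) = -2860.00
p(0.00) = -1.00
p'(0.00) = -4.00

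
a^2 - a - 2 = (a - 2)*(a + 1)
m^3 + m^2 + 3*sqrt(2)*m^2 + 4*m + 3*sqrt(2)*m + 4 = (m + 1)*(m + sqrt(2))*(m + 2*sqrt(2))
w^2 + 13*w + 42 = (w + 6)*(w + 7)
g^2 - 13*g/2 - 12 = (g - 8)*(g + 3/2)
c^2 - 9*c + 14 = (c - 7)*(c - 2)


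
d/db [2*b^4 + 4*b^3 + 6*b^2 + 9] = 4*b*(2*b^2 + 3*b + 3)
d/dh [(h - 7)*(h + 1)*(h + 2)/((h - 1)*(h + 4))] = (h^4 + 6*h^3 - 5*h^2 + 60*h + 118)/(h^4 + 6*h^3 + h^2 - 24*h + 16)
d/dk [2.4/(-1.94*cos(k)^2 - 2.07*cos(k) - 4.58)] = -(9.312*cos(k) + 4.968)*sin(k)/(1.94*cos(k)^2 + 2.07*cos(k) + 4.58)^2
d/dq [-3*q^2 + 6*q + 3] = 6 - 6*q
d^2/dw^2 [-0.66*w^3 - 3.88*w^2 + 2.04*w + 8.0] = -3.96*w - 7.76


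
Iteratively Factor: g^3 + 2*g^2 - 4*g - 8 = (g - 2)*(g^2 + 4*g + 4) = (g - 2)*(g + 2)*(g + 2)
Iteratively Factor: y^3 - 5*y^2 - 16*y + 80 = (y - 5)*(y^2 - 16) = (y - 5)*(y + 4)*(y - 4)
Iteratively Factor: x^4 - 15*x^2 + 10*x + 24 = (x + 1)*(x^3 - x^2 - 14*x + 24) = (x - 3)*(x + 1)*(x^2 + 2*x - 8) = (x - 3)*(x + 1)*(x + 4)*(x - 2)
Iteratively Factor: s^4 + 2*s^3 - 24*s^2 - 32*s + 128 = (s + 4)*(s^3 - 2*s^2 - 16*s + 32) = (s - 2)*(s + 4)*(s^2 - 16) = (s - 2)*(s + 4)^2*(s - 4)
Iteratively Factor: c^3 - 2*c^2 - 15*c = (c)*(c^2 - 2*c - 15) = c*(c + 3)*(c - 5)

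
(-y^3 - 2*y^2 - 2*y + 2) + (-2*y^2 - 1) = -y^3 - 4*y^2 - 2*y + 1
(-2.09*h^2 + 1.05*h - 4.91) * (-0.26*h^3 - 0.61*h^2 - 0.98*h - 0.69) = 0.5434*h^5 + 1.0019*h^4 + 2.6843*h^3 + 3.4082*h^2 + 4.0873*h + 3.3879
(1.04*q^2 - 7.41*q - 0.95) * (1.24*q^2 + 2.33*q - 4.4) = 1.2896*q^4 - 6.7652*q^3 - 23.0193*q^2 + 30.3905*q + 4.18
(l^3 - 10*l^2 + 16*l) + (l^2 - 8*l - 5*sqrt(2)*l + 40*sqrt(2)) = l^3 - 9*l^2 - 5*sqrt(2)*l + 8*l + 40*sqrt(2)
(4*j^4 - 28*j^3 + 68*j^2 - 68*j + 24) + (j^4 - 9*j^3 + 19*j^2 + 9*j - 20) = 5*j^4 - 37*j^3 + 87*j^2 - 59*j + 4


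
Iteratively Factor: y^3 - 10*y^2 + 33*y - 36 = (y - 4)*(y^2 - 6*y + 9) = (y - 4)*(y - 3)*(y - 3)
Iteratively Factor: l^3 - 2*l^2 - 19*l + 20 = (l - 5)*(l^2 + 3*l - 4) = (l - 5)*(l + 4)*(l - 1)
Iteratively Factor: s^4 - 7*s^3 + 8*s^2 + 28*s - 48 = (s + 2)*(s^3 - 9*s^2 + 26*s - 24) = (s - 4)*(s + 2)*(s^2 - 5*s + 6) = (s - 4)*(s - 2)*(s + 2)*(s - 3)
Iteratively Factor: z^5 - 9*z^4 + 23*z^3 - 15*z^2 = (z)*(z^4 - 9*z^3 + 23*z^2 - 15*z) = z*(z - 1)*(z^3 - 8*z^2 + 15*z) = z*(z - 5)*(z - 1)*(z^2 - 3*z) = z^2*(z - 5)*(z - 1)*(z - 3)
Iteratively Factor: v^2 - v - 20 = (v + 4)*(v - 5)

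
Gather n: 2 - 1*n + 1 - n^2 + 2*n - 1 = -n^2 + n + 2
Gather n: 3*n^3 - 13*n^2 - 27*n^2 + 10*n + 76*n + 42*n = 3*n^3 - 40*n^2 + 128*n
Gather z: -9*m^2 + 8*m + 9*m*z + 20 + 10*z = -9*m^2 + 8*m + z*(9*m + 10) + 20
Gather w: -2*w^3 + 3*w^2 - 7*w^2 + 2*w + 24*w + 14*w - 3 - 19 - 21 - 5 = -2*w^3 - 4*w^2 + 40*w - 48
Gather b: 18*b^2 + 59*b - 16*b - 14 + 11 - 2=18*b^2 + 43*b - 5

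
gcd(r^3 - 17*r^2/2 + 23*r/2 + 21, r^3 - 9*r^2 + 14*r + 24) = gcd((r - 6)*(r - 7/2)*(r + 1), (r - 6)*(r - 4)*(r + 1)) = r^2 - 5*r - 6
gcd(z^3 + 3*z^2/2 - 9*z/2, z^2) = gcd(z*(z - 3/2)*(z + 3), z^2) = z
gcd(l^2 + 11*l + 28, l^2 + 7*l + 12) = l + 4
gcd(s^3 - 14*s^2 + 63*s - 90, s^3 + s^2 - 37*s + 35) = s - 5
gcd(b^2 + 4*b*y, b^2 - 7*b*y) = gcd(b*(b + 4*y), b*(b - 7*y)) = b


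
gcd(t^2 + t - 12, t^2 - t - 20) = t + 4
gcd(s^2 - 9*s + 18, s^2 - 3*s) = s - 3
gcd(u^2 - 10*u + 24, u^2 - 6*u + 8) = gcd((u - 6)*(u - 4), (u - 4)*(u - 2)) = u - 4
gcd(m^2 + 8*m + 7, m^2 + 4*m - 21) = m + 7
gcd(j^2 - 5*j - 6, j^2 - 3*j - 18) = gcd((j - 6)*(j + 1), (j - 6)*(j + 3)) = j - 6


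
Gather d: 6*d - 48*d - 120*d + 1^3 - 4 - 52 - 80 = -162*d - 135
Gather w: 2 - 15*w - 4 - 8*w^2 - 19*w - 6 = -8*w^2 - 34*w - 8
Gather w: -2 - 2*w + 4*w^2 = 4*w^2 - 2*w - 2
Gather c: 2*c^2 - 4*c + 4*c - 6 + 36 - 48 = 2*c^2 - 18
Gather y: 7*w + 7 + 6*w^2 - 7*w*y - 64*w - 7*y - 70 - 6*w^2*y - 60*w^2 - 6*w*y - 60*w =-54*w^2 - 117*w + y*(-6*w^2 - 13*w - 7) - 63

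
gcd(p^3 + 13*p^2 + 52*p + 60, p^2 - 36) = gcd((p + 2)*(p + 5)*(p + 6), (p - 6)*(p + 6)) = p + 6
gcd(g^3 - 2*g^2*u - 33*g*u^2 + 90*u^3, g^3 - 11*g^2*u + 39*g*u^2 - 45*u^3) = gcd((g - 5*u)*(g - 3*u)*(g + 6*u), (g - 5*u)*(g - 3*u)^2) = g^2 - 8*g*u + 15*u^2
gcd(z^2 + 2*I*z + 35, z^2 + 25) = z - 5*I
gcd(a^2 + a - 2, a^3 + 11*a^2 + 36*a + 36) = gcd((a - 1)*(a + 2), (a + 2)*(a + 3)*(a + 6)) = a + 2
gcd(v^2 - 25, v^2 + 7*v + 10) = v + 5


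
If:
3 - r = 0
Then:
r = 3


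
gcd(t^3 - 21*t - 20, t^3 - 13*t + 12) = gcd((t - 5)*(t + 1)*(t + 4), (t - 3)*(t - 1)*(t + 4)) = t + 4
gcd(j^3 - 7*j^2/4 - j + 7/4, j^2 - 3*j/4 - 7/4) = j^2 - 3*j/4 - 7/4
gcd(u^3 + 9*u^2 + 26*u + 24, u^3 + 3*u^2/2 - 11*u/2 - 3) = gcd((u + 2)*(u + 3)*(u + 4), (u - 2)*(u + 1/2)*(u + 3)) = u + 3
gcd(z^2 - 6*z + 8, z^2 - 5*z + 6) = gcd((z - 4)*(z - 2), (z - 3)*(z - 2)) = z - 2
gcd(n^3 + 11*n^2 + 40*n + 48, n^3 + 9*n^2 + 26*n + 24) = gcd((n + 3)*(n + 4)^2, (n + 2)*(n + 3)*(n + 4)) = n^2 + 7*n + 12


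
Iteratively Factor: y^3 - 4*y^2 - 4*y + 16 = (y - 2)*(y^2 - 2*y - 8) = (y - 4)*(y - 2)*(y + 2)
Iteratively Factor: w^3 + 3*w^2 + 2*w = (w)*(w^2 + 3*w + 2) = w*(w + 2)*(w + 1)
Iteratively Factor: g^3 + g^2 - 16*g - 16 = (g - 4)*(g^2 + 5*g + 4) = (g - 4)*(g + 4)*(g + 1)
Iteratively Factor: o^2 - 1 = (o + 1)*(o - 1)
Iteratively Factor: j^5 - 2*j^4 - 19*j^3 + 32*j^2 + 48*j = (j)*(j^4 - 2*j^3 - 19*j^2 + 32*j + 48) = j*(j - 4)*(j^3 + 2*j^2 - 11*j - 12) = j*(j - 4)*(j + 4)*(j^2 - 2*j - 3) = j*(j - 4)*(j + 1)*(j + 4)*(j - 3)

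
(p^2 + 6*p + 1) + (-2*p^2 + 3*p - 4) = -p^2 + 9*p - 3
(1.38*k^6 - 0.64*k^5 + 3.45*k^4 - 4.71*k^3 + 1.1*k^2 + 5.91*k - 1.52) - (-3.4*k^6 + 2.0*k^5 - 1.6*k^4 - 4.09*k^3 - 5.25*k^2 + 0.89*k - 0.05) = 4.78*k^6 - 2.64*k^5 + 5.05*k^4 - 0.62*k^3 + 6.35*k^2 + 5.02*k - 1.47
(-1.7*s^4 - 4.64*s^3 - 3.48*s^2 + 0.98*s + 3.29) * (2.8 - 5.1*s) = 8.67*s^5 + 18.904*s^4 + 4.756*s^3 - 14.742*s^2 - 14.035*s + 9.212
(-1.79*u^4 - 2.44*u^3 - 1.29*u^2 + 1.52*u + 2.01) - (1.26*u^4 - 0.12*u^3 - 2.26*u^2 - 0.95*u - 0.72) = -3.05*u^4 - 2.32*u^3 + 0.97*u^2 + 2.47*u + 2.73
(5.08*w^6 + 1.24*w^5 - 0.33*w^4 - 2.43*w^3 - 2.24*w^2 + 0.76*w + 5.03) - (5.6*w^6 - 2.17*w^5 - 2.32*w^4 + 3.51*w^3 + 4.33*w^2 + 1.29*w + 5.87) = -0.52*w^6 + 3.41*w^5 + 1.99*w^4 - 5.94*w^3 - 6.57*w^2 - 0.53*w - 0.84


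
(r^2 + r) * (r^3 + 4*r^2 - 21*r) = r^5 + 5*r^4 - 17*r^3 - 21*r^2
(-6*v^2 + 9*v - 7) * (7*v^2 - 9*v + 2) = -42*v^4 + 117*v^3 - 142*v^2 + 81*v - 14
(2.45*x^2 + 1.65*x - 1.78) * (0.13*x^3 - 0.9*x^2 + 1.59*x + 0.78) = 0.3185*x^5 - 1.9905*x^4 + 2.1791*x^3 + 6.1365*x^2 - 1.5432*x - 1.3884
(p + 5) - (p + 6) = -1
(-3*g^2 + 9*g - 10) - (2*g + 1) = -3*g^2 + 7*g - 11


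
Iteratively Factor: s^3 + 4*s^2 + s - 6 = (s + 2)*(s^2 + 2*s - 3) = (s - 1)*(s + 2)*(s + 3)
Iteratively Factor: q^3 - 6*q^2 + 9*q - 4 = (q - 1)*(q^2 - 5*q + 4) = (q - 4)*(q - 1)*(q - 1)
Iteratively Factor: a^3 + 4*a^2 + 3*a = (a + 1)*(a^2 + 3*a) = (a + 1)*(a + 3)*(a)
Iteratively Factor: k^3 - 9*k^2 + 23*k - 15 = (k - 5)*(k^2 - 4*k + 3) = (k - 5)*(k - 1)*(k - 3)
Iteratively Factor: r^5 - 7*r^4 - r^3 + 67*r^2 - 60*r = (r)*(r^4 - 7*r^3 - r^2 + 67*r - 60) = r*(r - 5)*(r^3 - 2*r^2 - 11*r + 12) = r*(r - 5)*(r + 3)*(r^2 - 5*r + 4) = r*(r - 5)*(r - 1)*(r + 3)*(r - 4)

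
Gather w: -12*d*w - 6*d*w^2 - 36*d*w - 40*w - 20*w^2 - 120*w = w^2*(-6*d - 20) + w*(-48*d - 160)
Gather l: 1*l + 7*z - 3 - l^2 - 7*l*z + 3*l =-l^2 + l*(4 - 7*z) + 7*z - 3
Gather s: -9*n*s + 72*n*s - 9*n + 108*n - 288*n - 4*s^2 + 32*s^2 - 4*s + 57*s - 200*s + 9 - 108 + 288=-189*n + 28*s^2 + s*(63*n - 147) + 189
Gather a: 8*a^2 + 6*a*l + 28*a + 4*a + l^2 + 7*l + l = 8*a^2 + a*(6*l + 32) + l^2 + 8*l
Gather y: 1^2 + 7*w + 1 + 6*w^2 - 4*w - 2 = 6*w^2 + 3*w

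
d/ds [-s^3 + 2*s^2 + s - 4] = -3*s^2 + 4*s + 1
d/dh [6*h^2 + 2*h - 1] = 12*h + 2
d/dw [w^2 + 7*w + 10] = 2*w + 7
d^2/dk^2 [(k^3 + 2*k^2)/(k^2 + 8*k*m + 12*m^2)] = 2*(4*k^2*(k + 2)*(k + 4*m)^2 - k*(k^2 + 2*k + 2*(k + 4*m)*(3*k + 4))*(k^2 + 8*k*m + 12*m^2) + (3*k + 2)*(k^2 + 8*k*m + 12*m^2)^2)/(k^2 + 8*k*m + 12*m^2)^3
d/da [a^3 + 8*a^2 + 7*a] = 3*a^2 + 16*a + 7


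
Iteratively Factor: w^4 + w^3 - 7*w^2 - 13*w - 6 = (w + 1)*(w^3 - 7*w - 6) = (w + 1)^2*(w^2 - w - 6) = (w + 1)^2*(w + 2)*(w - 3)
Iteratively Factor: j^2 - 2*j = (j)*(j - 2)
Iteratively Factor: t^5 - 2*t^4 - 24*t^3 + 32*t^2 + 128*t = (t + 4)*(t^4 - 6*t^3 + 32*t) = (t - 4)*(t + 4)*(t^3 - 2*t^2 - 8*t) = (t - 4)^2*(t + 4)*(t^2 + 2*t) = t*(t - 4)^2*(t + 4)*(t + 2)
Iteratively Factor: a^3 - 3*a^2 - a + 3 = (a - 1)*(a^2 - 2*a - 3) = (a - 1)*(a + 1)*(a - 3)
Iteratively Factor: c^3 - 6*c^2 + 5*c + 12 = (c - 3)*(c^2 - 3*c - 4) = (c - 3)*(c + 1)*(c - 4)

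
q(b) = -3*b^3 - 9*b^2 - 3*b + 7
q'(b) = -9*b^2 - 18*b - 3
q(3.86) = -311.21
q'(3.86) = -206.58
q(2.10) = -66.77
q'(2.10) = -80.49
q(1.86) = -49.02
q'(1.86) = -67.62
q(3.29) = -207.12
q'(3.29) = -159.64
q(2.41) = -94.50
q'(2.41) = -98.65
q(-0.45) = 6.80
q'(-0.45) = 3.28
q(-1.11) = 3.34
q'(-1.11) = 5.89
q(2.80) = -137.82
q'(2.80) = -123.96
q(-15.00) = 8152.00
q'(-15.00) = -1758.00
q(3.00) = -164.00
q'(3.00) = -138.00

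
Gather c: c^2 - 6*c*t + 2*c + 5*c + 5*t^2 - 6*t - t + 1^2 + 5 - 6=c^2 + c*(7 - 6*t) + 5*t^2 - 7*t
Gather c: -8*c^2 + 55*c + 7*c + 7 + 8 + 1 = -8*c^2 + 62*c + 16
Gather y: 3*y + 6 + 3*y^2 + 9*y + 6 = 3*y^2 + 12*y + 12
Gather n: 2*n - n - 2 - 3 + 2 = n - 3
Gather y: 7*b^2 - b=7*b^2 - b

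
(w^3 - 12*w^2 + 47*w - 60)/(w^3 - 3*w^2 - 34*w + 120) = (w - 3)/(w + 6)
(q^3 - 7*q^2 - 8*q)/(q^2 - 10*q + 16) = q*(q + 1)/(q - 2)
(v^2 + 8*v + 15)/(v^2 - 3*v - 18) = (v + 5)/(v - 6)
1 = 1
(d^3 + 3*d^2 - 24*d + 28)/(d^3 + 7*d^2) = 1 - 4/d + 4/d^2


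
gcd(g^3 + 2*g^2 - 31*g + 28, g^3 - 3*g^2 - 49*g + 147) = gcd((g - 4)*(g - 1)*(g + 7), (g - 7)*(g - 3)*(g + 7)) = g + 7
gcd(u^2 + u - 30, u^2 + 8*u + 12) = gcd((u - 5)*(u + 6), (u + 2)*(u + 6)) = u + 6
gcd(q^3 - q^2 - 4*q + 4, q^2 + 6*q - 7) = q - 1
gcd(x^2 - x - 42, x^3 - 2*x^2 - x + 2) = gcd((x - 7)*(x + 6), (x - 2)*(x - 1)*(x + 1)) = 1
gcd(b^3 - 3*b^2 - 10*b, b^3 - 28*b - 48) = b + 2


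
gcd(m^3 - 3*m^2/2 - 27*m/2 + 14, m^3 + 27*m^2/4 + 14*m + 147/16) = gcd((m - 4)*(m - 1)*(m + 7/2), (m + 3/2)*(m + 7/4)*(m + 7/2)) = m + 7/2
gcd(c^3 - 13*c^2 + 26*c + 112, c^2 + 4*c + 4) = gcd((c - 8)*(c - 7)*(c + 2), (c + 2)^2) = c + 2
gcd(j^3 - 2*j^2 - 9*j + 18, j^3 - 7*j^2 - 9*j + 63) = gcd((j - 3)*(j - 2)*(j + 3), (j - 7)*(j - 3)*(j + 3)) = j^2 - 9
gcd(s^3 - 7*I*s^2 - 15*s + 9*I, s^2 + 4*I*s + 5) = s - I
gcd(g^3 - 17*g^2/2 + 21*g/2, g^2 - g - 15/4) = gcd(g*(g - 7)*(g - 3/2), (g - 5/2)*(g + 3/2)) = 1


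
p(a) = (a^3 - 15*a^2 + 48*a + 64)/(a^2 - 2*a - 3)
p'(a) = (2 - 2*a)*(a^3 - 15*a^2 + 48*a + 64)/(a^2 - 2*a - 3)^2 + (3*a^2 - 30*a + 48)/(a^2 - 2*a - 3)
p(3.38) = 56.17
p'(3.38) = -172.13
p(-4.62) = -20.90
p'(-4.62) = 0.57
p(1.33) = -26.64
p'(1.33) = -7.96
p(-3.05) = -20.18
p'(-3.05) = 0.32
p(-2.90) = -20.14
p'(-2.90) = 0.28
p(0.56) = -22.69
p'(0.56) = -3.20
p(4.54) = 7.77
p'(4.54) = -9.54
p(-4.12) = -20.63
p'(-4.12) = 0.51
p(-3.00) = -20.17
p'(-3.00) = 0.31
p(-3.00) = -20.17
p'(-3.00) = 0.31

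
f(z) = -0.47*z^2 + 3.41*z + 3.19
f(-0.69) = 0.61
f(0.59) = 5.04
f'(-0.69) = 4.06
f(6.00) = 6.73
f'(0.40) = 3.03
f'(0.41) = 3.02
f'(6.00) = -2.23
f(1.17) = 6.54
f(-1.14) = -1.31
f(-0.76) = 0.33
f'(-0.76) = 4.12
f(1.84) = 7.87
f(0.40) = 4.48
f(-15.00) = -153.71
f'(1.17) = 2.31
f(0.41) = 4.51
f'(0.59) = 2.86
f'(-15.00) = 17.51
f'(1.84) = 1.68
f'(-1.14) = 4.48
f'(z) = 3.41 - 0.94*z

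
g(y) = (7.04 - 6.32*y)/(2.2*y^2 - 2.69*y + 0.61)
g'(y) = (2.69 - 4.4*y)*(7.04 - 6.32*y)/(2.2*y^2 - 2.69*y + 0.61)^2 - 6.32/(2.2*y^2 - 2.69*y + 0.61) = (13.904*y^2 - 30.976*y + 15.0824)/(4.84*y^4 - 11.836*y^3 + 9.9201*y^2 - 3.2818*y + 0.3721)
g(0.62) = -14.72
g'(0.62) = 27.16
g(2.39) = -1.20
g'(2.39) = 0.45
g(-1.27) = 1.99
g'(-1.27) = 1.34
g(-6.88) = 0.41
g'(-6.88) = 0.06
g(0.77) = -13.85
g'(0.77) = -21.34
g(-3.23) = 0.85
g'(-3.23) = 0.25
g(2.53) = -1.13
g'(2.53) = 0.41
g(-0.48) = 4.18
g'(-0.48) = 5.72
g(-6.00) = 0.47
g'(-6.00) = 0.08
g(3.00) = -0.97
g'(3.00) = 0.31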